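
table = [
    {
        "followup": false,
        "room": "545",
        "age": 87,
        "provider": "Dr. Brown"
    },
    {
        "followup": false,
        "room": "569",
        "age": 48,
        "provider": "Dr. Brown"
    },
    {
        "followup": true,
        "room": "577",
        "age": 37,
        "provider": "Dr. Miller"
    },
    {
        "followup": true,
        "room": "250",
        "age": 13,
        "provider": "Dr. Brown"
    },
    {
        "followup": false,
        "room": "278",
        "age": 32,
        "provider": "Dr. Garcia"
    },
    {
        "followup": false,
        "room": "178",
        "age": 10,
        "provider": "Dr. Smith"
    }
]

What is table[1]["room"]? "569"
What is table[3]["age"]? 13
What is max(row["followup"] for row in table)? True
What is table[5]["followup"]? False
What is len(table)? 6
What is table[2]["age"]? 37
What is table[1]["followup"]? False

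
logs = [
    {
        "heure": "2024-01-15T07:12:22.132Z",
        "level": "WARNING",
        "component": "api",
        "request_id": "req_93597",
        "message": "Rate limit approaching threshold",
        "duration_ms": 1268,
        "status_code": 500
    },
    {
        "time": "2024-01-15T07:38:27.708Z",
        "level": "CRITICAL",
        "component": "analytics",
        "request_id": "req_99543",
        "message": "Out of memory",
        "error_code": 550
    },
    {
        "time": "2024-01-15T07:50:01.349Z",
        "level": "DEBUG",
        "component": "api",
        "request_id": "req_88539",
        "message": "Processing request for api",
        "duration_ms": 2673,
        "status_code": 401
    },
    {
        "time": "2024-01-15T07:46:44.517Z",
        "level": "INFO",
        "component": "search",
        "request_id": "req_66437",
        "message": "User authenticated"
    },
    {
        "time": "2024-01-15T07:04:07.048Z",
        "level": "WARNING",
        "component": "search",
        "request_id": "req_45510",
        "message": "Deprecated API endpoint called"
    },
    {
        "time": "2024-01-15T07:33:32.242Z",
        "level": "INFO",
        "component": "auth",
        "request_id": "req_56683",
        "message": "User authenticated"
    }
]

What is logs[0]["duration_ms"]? 1268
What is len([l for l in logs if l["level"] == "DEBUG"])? 1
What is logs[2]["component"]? "api"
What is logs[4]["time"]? "2024-01-15T07:04:07.048Z"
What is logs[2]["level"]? "DEBUG"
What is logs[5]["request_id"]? "req_56683"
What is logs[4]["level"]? "WARNING"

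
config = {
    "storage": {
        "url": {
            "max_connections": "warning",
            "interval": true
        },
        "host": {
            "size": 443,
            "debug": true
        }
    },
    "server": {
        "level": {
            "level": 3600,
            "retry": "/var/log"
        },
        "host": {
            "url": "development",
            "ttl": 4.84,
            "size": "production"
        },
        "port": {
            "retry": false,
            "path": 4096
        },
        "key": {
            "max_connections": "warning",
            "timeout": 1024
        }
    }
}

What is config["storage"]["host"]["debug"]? True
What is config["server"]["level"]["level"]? 3600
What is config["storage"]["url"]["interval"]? True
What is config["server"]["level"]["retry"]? "/var/log"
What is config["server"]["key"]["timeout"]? 1024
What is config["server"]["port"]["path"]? 4096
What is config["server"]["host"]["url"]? "development"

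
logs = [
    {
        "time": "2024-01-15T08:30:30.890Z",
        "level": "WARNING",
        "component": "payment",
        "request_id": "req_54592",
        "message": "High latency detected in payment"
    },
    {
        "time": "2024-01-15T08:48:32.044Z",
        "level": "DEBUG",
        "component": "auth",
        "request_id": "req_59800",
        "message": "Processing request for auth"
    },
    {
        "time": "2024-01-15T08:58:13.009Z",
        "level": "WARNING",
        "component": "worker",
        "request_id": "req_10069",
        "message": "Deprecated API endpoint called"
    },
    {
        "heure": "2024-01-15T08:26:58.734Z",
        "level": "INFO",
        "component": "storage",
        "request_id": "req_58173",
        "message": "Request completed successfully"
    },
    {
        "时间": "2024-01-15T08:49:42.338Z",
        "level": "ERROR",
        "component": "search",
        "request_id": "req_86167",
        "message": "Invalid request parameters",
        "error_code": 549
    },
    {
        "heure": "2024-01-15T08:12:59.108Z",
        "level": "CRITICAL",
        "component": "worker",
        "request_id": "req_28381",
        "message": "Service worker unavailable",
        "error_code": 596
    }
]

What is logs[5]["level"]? "CRITICAL"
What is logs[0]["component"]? "payment"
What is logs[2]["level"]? "WARNING"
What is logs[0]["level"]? "WARNING"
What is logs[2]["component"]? "worker"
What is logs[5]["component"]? "worker"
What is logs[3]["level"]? "INFO"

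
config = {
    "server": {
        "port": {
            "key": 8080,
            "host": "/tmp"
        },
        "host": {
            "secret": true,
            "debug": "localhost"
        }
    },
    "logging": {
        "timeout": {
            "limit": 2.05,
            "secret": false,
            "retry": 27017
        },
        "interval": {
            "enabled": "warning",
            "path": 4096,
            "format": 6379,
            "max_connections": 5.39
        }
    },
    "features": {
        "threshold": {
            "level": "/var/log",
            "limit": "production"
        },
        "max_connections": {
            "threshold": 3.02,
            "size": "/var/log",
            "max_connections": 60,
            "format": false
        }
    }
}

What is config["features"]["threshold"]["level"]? "/var/log"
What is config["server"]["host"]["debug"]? "localhost"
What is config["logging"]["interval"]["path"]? 4096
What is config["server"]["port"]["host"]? "/tmp"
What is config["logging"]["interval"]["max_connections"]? 5.39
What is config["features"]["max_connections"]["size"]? "/var/log"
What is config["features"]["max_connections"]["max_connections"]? 60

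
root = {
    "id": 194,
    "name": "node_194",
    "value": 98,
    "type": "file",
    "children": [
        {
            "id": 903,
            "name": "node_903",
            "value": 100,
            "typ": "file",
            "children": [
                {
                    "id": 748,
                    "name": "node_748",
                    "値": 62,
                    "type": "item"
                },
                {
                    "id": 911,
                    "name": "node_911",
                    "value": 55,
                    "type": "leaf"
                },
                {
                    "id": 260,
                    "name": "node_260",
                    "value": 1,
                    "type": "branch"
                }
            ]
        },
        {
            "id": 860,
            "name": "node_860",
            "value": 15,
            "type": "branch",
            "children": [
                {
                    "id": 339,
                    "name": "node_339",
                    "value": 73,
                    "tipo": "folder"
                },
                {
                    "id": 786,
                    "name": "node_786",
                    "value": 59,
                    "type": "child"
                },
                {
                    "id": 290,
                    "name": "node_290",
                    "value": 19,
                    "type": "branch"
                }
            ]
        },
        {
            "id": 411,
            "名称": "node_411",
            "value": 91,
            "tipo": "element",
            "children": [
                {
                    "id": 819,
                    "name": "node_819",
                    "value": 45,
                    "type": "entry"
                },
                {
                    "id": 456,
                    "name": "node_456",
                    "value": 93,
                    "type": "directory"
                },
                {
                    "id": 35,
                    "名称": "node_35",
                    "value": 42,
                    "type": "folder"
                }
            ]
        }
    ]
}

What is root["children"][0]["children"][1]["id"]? 911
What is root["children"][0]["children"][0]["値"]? 62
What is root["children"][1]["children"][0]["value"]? 73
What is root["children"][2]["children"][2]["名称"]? "node_35"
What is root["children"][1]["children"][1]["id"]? 786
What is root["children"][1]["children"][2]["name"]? "node_290"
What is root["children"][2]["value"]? 91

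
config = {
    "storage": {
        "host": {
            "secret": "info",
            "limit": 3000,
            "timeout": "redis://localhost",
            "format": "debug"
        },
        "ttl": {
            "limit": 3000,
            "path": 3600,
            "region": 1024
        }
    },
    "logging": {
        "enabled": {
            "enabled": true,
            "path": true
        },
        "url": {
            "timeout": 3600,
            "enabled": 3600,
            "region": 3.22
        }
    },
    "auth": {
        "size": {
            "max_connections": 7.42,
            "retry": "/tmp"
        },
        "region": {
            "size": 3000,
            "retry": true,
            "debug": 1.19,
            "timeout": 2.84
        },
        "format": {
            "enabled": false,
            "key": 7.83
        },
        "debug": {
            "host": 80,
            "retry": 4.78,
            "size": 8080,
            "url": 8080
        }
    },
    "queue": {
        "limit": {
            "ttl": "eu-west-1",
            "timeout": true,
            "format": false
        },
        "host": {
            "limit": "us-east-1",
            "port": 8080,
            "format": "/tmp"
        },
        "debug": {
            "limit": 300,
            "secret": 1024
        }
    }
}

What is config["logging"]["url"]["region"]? 3.22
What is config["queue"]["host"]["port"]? 8080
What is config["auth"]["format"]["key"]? 7.83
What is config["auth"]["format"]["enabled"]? False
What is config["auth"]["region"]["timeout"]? 2.84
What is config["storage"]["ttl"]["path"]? 3600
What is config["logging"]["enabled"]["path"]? True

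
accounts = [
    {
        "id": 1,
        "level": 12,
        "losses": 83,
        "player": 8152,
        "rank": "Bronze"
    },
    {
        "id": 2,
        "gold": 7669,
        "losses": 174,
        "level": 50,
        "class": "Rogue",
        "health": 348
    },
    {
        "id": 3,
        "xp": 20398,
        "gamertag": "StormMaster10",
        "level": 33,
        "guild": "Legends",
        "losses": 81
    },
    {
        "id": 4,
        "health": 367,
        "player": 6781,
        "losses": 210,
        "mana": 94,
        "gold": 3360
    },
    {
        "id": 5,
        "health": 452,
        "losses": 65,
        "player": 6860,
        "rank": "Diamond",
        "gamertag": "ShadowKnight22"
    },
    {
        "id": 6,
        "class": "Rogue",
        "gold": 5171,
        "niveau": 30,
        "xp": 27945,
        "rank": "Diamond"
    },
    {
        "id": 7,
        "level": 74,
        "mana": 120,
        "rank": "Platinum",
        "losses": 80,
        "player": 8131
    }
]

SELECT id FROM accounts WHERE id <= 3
[1, 2, 3]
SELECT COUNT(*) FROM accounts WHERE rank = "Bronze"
1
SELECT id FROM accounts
[1, 2, 3, 4, 5, 6, 7]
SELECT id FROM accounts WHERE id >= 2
[2, 3, 4, 5, 6, 7]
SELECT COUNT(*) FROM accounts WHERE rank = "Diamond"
2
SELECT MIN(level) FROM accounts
12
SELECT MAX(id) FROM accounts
7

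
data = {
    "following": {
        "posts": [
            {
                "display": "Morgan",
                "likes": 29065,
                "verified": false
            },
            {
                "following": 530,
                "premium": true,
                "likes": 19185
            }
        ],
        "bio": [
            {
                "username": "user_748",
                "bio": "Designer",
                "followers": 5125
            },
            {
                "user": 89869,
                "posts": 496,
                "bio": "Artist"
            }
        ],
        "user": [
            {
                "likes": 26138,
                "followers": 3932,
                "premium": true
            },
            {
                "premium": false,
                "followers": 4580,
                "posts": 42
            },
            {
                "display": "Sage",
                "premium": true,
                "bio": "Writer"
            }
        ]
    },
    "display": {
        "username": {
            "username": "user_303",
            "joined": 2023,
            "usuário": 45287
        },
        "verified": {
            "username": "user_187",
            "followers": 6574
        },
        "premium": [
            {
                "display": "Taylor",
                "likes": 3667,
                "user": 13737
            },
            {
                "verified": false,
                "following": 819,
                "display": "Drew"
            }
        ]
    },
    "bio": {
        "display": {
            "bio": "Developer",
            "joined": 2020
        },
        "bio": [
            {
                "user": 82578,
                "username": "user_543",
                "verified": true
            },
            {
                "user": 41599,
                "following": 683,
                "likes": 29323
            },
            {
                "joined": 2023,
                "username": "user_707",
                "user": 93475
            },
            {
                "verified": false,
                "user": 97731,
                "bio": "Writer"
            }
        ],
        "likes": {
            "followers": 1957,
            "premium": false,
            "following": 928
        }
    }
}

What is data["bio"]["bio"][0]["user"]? 82578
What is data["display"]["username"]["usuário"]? 45287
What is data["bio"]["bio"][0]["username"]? "user_543"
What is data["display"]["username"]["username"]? "user_303"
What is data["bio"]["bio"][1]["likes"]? 29323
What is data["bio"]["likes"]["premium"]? False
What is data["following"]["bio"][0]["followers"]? 5125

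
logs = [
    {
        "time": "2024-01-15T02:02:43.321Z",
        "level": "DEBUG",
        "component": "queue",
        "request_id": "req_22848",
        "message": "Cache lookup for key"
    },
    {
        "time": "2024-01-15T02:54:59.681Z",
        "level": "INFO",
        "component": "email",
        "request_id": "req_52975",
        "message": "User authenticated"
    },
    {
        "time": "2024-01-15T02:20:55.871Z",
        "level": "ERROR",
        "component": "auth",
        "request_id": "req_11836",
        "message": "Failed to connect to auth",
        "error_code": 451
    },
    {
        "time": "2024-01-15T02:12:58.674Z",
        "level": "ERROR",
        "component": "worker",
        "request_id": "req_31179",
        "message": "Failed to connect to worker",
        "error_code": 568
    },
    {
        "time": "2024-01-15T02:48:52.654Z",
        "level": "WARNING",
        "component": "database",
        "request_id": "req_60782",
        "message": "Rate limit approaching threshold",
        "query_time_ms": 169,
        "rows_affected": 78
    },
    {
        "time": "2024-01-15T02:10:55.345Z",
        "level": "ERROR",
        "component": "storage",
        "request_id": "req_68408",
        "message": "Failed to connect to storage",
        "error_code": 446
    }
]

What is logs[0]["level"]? "DEBUG"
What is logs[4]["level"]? "WARNING"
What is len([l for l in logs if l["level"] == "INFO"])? 1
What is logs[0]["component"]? "queue"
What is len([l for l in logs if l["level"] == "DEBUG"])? 1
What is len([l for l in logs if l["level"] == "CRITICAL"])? 0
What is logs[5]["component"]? "storage"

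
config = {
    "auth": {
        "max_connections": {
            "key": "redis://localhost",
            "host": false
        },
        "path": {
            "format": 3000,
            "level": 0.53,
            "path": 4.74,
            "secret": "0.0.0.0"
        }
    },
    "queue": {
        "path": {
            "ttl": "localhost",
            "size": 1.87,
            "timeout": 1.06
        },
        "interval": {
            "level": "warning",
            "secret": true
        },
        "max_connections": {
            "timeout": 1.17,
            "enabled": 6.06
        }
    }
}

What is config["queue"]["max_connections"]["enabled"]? 6.06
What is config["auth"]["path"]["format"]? 3000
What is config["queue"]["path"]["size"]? 1.87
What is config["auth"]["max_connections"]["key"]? "redis://localhost"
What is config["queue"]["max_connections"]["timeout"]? 1.17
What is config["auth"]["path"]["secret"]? "0.0.0.0"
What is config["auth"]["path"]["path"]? 4.74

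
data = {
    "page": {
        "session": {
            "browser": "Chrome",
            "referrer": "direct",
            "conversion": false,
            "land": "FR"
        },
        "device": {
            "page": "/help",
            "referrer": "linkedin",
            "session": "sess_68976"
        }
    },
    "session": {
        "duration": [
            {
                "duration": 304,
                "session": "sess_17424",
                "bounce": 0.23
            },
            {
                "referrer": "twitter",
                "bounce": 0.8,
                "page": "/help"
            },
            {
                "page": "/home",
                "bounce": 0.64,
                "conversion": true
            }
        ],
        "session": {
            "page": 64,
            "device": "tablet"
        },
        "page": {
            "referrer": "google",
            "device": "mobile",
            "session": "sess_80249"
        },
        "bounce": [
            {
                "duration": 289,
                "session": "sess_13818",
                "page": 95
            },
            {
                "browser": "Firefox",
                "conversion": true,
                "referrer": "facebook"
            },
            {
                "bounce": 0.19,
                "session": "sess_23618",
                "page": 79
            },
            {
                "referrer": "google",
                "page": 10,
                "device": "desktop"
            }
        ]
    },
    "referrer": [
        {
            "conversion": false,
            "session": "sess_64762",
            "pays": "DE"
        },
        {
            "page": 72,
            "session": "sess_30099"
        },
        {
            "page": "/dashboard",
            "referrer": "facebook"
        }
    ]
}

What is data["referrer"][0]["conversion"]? False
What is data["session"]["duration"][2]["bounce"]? 0.64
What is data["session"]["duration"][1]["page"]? "/help"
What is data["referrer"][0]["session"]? "sess_64762"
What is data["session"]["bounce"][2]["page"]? 79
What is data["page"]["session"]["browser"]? "Chrome"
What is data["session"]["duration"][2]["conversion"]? True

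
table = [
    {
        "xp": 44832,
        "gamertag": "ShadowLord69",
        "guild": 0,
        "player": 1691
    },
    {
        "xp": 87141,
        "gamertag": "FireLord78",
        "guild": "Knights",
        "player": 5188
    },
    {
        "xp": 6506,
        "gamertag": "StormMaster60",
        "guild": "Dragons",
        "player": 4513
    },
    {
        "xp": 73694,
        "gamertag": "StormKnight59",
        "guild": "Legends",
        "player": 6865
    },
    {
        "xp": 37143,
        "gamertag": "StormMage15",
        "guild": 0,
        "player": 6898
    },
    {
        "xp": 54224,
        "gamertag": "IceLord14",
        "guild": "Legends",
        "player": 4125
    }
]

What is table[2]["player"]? 4513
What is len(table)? 6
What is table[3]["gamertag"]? "StormKnight59"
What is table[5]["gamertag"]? "IceLord14"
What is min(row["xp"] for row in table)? 6506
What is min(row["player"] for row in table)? 1691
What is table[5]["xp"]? 54224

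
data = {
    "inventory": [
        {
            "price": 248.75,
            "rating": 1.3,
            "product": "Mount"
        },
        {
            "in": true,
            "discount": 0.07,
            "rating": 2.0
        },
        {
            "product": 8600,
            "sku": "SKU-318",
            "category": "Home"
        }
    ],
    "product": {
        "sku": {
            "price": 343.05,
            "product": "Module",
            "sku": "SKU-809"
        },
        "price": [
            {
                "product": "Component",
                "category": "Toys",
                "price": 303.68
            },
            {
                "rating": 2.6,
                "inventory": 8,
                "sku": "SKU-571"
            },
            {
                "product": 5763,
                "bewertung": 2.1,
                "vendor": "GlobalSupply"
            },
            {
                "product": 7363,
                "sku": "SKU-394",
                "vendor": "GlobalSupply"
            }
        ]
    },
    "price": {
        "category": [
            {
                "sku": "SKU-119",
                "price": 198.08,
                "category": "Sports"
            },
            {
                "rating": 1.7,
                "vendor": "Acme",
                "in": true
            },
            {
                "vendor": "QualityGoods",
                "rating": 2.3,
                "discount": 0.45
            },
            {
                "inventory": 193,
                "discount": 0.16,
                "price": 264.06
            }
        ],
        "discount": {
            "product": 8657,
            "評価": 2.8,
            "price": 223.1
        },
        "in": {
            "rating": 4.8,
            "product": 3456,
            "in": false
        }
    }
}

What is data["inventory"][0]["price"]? 248.75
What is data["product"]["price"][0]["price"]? 303.68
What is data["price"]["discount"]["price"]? 223.1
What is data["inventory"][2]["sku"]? "SKU-318"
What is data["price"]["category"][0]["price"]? 198.08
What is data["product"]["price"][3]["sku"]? "SKU-394"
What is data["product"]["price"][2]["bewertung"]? 2.1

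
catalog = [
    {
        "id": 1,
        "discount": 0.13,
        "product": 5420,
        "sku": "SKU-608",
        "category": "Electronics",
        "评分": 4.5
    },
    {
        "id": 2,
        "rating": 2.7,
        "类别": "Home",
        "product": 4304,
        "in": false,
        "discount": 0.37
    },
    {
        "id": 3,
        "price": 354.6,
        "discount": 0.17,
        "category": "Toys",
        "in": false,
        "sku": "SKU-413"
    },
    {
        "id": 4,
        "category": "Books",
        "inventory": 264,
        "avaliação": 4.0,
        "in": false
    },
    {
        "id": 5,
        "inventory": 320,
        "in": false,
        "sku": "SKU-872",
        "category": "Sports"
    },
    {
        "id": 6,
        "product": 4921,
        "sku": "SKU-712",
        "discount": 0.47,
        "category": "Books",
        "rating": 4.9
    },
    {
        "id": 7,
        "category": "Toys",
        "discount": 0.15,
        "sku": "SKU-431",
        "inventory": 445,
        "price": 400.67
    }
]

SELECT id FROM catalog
[1, 2, 3, 4, 5, 6, 7]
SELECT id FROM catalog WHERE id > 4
[5, 6, 7]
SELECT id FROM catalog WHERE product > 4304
[1, 6]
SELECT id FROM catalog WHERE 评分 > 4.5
[]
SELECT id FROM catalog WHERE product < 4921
[2]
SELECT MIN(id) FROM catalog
1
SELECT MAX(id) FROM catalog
7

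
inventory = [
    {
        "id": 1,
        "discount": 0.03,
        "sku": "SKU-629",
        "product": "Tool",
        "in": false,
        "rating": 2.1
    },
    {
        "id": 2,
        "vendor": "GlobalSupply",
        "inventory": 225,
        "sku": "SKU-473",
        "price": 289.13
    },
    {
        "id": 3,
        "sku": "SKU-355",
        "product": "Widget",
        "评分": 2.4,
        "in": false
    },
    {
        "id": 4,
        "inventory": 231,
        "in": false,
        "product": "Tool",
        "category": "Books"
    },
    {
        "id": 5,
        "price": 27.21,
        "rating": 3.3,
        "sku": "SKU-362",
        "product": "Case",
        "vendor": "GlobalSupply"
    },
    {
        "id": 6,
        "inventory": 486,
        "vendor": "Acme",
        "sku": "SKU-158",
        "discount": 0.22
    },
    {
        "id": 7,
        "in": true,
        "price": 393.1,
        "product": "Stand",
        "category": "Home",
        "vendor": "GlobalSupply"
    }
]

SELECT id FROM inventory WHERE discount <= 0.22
[1, 6]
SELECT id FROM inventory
[1, 2, 3, 4, 5, 6, 7]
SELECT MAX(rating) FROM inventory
3.3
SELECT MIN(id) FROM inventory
1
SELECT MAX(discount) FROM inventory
0.22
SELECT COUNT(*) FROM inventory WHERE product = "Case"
1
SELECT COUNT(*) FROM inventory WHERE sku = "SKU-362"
1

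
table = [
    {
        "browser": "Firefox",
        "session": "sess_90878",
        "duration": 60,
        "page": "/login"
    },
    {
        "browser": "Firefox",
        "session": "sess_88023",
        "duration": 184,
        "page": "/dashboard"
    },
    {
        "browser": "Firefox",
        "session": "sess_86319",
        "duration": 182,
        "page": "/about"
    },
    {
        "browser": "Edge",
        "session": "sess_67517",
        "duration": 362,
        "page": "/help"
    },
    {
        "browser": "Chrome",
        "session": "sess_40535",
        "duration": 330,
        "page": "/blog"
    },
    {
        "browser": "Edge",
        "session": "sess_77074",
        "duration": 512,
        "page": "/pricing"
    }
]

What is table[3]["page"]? "/help"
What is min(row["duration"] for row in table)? 60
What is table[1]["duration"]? 184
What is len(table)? 6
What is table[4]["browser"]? "Chrome"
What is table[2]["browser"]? "Firefox"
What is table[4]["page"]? "/blog"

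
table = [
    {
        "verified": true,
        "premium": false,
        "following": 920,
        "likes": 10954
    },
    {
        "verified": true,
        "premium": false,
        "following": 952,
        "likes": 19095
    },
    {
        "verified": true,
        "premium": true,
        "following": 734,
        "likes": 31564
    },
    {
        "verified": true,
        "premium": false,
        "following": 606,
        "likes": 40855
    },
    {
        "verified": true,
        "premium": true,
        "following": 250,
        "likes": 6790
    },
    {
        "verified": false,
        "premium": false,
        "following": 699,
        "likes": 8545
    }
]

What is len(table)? 6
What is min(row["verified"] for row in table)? False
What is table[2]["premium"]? True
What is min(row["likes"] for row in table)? 6790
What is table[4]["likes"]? 6790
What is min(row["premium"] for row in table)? False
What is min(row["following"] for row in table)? 250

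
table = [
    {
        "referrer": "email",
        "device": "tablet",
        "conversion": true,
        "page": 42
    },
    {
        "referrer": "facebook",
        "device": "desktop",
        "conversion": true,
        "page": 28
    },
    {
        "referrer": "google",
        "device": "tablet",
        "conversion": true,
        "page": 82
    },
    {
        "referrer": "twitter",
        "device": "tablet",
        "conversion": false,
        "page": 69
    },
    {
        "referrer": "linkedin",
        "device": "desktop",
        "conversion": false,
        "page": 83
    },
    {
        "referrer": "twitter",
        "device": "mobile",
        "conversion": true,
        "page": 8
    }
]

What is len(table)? 6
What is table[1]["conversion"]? True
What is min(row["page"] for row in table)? 8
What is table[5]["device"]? "mobile"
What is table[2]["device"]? "tablet"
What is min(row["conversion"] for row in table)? False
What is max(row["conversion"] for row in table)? True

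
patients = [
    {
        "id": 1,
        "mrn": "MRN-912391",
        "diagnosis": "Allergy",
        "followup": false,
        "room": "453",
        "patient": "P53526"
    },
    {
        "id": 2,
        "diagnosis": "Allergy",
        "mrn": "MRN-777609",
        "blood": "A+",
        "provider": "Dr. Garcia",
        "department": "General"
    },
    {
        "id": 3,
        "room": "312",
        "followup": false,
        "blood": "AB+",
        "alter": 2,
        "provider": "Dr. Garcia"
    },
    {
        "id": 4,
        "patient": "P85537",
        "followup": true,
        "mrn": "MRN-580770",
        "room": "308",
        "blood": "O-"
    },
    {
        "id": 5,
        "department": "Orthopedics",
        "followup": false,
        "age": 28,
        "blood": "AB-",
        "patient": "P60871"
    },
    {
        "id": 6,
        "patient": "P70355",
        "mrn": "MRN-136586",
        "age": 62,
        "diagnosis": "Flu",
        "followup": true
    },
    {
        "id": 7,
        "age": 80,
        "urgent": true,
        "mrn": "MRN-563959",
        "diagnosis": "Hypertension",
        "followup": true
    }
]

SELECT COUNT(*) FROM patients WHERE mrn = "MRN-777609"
1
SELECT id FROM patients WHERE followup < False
[]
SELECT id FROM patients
[1, 2, 3, 4, 5, 6, 7]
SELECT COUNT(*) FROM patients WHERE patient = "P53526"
1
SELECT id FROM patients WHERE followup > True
[]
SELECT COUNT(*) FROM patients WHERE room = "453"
1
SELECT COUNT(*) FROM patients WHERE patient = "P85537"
1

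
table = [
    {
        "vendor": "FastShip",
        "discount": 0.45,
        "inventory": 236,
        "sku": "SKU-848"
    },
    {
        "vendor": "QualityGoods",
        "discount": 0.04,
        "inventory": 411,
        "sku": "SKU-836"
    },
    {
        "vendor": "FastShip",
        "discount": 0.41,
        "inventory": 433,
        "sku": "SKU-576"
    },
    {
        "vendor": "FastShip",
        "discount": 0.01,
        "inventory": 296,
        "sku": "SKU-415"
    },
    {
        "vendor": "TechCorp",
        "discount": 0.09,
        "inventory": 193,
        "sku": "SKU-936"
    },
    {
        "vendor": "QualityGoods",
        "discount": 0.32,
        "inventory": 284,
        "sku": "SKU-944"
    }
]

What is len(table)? 6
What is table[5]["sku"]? "SKU-944"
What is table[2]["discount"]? 0.41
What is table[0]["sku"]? "SKU-848"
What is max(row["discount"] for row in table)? 0.45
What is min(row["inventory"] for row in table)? 193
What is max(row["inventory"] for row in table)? 433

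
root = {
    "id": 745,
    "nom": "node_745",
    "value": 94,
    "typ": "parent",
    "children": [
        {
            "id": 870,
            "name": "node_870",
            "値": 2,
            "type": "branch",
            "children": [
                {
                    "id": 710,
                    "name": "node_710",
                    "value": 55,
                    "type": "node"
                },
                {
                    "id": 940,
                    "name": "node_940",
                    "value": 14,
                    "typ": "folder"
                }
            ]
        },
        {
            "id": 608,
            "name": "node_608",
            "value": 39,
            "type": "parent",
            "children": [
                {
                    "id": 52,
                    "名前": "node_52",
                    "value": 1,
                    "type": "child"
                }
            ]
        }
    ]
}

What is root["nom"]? "node_745"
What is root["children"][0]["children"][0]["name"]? "node_710"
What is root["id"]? 745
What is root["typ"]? "parent"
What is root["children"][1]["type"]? "parent"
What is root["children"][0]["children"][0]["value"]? 55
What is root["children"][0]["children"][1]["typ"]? "folder"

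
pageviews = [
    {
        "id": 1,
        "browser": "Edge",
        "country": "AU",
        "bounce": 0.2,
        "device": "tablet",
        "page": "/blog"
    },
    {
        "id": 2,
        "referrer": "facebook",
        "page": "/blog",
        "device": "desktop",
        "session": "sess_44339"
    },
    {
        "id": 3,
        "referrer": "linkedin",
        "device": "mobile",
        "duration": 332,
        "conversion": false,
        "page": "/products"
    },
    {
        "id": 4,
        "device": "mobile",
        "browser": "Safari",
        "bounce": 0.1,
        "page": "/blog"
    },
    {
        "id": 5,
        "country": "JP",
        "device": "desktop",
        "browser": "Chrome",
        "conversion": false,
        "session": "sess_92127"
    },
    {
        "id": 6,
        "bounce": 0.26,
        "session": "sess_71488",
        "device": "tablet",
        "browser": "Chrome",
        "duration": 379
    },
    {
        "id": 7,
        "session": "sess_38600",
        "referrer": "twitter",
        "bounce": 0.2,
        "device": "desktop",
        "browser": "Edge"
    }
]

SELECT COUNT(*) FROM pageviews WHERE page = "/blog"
3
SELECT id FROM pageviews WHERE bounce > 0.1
[1, 6, 7]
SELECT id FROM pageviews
[1, 2, 3, 4, 5, 6, 7]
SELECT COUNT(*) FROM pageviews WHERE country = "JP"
1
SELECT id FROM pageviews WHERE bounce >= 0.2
[1, 6, 7]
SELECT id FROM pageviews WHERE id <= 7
[1, 2, 3, 4, 5, 6, 7]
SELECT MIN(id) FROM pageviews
1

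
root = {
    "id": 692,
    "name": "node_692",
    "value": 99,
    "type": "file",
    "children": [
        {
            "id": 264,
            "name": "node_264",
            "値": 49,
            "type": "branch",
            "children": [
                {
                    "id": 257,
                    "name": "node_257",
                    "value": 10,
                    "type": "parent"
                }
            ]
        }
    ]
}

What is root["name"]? "node_692"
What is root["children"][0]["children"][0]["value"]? 10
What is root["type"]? "file"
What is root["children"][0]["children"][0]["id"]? 257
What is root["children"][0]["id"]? 264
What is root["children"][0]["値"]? 49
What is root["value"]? 99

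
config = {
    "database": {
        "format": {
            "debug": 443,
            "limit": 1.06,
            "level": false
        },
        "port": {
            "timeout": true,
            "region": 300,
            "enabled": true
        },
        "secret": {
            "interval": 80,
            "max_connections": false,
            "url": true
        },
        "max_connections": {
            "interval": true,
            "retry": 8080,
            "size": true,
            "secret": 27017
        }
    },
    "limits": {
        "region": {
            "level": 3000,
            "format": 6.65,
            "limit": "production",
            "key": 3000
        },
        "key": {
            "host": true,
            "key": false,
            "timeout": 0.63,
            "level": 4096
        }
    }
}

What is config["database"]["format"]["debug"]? 443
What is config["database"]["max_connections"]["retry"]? 8080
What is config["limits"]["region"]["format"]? 6.65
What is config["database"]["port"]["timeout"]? True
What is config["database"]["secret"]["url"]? True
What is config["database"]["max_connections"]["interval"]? True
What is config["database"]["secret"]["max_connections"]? False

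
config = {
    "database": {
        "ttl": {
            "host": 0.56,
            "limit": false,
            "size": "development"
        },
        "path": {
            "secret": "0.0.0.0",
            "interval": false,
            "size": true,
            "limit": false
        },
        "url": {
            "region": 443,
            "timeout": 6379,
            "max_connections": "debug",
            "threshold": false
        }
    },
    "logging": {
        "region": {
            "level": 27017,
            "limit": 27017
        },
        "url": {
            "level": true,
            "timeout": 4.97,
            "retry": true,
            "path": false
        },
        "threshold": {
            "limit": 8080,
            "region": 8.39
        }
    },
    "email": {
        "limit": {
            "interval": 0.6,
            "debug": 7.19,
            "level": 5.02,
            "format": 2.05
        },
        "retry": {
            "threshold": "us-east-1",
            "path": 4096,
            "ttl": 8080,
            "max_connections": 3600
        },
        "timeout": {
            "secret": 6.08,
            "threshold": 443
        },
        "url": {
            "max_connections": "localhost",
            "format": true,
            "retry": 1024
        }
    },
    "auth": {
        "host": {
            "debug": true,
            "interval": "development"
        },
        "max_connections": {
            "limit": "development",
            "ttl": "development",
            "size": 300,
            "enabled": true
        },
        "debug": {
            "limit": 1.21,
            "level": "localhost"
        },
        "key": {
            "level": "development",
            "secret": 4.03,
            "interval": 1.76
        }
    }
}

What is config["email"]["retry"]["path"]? 4096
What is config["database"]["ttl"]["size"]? "development"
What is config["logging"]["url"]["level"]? True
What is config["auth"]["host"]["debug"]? True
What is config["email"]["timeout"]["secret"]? 6.08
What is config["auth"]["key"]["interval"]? 1.76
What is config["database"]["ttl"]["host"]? 0.56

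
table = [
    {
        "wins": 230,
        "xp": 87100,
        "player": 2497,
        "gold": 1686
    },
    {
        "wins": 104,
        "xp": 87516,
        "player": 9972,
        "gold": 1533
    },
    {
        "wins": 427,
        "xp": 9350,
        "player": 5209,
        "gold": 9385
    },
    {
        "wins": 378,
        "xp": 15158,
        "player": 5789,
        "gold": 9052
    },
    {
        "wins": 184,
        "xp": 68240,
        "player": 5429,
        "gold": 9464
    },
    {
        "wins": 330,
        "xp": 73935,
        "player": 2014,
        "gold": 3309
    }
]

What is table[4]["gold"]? 9464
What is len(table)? 6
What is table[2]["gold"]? 9385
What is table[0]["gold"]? 1686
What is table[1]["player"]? 9972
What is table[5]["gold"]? 3309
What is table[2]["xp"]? 9350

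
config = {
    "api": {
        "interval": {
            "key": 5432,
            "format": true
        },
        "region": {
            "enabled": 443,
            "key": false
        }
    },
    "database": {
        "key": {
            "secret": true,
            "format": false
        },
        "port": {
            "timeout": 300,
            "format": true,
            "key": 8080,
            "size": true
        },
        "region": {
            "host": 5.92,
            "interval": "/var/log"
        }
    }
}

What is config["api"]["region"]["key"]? False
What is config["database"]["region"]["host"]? 5.92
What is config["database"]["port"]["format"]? True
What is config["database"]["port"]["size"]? True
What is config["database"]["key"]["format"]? False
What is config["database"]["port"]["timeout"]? 300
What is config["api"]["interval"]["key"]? 5432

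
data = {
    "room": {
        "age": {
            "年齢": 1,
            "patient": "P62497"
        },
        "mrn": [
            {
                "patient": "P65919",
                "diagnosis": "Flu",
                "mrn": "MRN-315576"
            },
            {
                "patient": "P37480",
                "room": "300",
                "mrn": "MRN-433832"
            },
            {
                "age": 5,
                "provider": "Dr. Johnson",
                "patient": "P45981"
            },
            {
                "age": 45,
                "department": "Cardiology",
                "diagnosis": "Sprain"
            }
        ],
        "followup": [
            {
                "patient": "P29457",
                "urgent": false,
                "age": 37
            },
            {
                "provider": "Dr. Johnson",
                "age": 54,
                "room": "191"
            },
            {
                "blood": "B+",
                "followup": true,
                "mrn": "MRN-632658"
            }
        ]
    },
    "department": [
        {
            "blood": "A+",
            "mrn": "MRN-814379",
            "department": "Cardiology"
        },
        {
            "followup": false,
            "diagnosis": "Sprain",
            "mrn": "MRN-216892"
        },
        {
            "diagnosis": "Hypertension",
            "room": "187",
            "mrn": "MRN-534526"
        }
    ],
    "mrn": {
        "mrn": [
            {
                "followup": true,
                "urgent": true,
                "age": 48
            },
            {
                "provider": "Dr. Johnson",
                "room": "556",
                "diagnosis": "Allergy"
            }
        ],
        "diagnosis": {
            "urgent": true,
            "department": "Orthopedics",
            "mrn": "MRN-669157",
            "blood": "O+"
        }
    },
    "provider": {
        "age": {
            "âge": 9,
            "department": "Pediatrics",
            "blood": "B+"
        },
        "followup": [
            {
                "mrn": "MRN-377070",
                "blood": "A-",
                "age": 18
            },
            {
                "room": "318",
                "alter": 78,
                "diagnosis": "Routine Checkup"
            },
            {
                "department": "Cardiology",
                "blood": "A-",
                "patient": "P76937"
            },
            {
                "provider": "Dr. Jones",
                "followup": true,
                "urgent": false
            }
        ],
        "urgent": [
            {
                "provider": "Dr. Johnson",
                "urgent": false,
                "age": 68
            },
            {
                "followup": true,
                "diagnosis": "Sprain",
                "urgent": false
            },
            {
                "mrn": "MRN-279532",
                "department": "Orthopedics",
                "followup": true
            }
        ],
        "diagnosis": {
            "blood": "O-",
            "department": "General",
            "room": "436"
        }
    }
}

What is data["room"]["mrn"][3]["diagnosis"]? "Sprain"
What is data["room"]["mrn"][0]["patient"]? "P65919"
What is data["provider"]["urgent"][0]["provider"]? "Dr. Johnson"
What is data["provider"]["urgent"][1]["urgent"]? False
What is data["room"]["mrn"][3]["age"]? 45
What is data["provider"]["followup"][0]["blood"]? "A-"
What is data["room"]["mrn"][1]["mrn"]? "MRN-433832"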